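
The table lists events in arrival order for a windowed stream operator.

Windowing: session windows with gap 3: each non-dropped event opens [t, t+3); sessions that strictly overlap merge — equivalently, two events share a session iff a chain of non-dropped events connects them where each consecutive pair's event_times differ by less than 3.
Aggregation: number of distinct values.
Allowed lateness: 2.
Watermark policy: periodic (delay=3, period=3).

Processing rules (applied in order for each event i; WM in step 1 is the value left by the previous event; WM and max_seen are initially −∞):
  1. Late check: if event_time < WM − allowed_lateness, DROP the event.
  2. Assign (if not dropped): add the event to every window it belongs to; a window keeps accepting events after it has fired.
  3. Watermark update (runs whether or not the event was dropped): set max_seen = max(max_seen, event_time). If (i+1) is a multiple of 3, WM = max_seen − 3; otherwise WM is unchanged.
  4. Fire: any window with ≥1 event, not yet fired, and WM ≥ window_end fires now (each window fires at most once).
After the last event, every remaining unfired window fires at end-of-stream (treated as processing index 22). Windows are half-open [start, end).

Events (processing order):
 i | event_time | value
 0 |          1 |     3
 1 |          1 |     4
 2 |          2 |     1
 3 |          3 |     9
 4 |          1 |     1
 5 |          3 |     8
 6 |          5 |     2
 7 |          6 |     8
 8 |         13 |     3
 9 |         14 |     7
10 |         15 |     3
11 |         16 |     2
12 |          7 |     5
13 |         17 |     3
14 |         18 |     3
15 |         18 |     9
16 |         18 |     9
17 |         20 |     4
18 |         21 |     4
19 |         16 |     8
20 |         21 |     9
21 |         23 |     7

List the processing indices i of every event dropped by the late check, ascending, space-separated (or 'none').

12

i=0 t=1 v=3: → [1,4); WM=−∞
i=1 t=1 v=4: → [1,4); WM=−∞
i=2 t=2 v=1: → [1,5); WM=-1
i=3 t=3 v=9: → [1,6); WM=-1
i=4 t=1 v=1: → [1,6); WM=-1
i=5 t=3 v=8: → [1,6); WM=0
i=6 t=5 v=2: → [1,8); WM=0
i=7 t=6 v=8: → [1,9); WM=0
i=8 t=13 v=3: → [13,16); WM=10
i=9 t=14 v=7: → [13,17); WM=10
i=10 t=15 v=3: → [13,18); WM=10
i=11 t=16 v=2: → [13,19); WM=13
i=12 t=7 v=5: DROP (t<13-2); WM=13
i=13 t=17 v=3: → [13,20); WM=13
i=14 t=18 v=3: → [13,21); WM=15
i=15 t=18 v=9: → [13,21); WM=15
i=16 t=18 v=9: → [13,21); WM=15
i=17 t=20 v=4: → [13,23); WM=17
i=18 t=21 v=4: → [13,24); WM=17
i=19 t=16 v=8: → [13,24); WM=17
i=20 t=21 v=9: → [13,24); WM=18
i=21 t=23 v=7: → [13,26); WM=18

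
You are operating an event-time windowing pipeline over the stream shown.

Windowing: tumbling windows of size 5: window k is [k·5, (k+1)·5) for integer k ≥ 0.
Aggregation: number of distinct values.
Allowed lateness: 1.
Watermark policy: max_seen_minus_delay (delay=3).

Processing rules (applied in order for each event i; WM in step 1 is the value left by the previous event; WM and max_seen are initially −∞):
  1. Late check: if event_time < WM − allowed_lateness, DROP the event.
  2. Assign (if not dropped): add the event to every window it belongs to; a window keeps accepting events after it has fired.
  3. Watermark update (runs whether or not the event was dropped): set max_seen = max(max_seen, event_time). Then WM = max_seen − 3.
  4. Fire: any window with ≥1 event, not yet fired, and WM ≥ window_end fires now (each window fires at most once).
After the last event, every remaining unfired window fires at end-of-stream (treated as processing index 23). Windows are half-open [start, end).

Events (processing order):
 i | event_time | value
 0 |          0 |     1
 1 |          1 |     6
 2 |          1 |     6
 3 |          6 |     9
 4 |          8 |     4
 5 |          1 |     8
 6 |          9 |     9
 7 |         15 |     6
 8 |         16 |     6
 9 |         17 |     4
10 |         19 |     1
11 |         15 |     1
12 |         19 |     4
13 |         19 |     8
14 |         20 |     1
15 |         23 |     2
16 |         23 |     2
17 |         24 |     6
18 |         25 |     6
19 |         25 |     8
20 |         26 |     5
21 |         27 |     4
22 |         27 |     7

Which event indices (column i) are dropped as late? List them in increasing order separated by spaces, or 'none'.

5

i=0 t=0 v=1: → [0,5); WM=-3
i=1 t=1 v=6: → [0,5); WM=-2
i=2 t=1 v=6: → [0,5); WM=-2
i=3 t=6 v=9: → [5,10); WM=3
i=4 t=8 v=4: → [5,10); WM=5; [0,5) fires=2
i=5 t=1 v=8: DROP (t<5-1); WM=5
i=6 t=9 v=9: → [5,10); WM=6
i=7 t=15 v=6: → [15,20); WM=12; [5,10) fires=2
i=8 t=16 v=6: → [15,20); WM=13
i=9 t=17 v=4: → [15,20); WM=14
i=10 t=19 v=1: → [15,20); WM=16
i=11 t=15 v=1: → [15,20); WM=16
i=12 t=19 v=4: → [15,20); WM=16
i=13 t=19 v=8: → [15,20); WM=16
i=14 t=20 v=1: → [20,25); WM=17
i=15 t=23 v=2: → [20,25); WM=20; [15,20) fires=4
i=16 t=23 v=2: → [20,25); WM=20
i=17 t=24 v=6: → [20,25); WM=21
i=18 t=25 v=6: → [25,30); WM=22
i=19 t=25 v=8: → [25,30); WM=22
i=20 t=26 v=5: → [25,30); WM=23
i=21 t=27 v=4: → [25,30); WM=24
i=22 t=27 v=7: → [25,30); WM=24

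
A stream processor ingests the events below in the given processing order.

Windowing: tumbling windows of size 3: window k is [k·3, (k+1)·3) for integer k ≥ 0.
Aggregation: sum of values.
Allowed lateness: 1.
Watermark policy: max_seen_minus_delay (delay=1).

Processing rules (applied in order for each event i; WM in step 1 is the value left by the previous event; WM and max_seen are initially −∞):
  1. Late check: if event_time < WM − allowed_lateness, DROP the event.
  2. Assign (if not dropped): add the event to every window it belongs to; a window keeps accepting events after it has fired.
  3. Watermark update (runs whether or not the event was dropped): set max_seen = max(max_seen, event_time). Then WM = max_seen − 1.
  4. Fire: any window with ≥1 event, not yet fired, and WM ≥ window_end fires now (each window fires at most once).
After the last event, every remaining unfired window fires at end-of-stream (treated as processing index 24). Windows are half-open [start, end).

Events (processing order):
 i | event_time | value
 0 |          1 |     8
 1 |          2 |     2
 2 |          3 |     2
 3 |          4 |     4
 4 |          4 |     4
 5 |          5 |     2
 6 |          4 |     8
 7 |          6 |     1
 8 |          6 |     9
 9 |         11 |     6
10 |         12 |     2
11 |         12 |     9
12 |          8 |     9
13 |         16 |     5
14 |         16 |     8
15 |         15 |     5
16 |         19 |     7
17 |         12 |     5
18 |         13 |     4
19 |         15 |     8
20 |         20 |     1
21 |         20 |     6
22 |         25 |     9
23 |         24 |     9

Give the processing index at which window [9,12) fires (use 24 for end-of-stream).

13

i=0 t=1 v=8: → [0,3); WM=0
i=1 t=2 v=2: → [0,3); WM=1
i=2 t=3 v=2: → [3,6); WM=2
i=3 t=4 v=4: → [3,6); WM=3; [0,3) fires=10
i=4 t=4 v=4: → [3,6); WM=3
i=5 t=5 v=2: → [3,6); WM=4
i=6 t=4 v=8: → [3,6); WM=4
i=7 t=6 v=1: → [6,9); WM=5
i=8 t=6 v=9: → [6,9); WM=5
i=9 t=11 v=6: → [9,12); WM=10; [3,6) fires=20 [6,9) fires=10
i=10 t=12 v=2: → [12,15); WM=11
i=11 t=12 v=9: → [12,15); WM=11
i=12 t=8 v=9: DROP (t<11-1); WM=11
i=13 t=16 v=5: → [15,18); WM=15; [9,12) fires=6 [12,15) fires=11
i=14 t=16 v=8: → [15,18); WM=15
i=15 t=15 v=5: → [15,18); WM=15
i=16 t=19 v=7: → [18,21); WM=18; [15,18) fires=18
i=17 t=12 v=5: DROP (t<18-1); WM=18
i=18 t=13 v=4: DROP (t<18-1); WM=18
i=19 t=15 v=8: DROP (t<18-1); WM=18
i=20 t=20 v=1: → [18,21); WM=19
i=21 t=20 v=6: → [18,21); WM=19
i=22 t=25 v=9: → [24,27); WM=24; [18,21) fires=14
i=23 t=24 v=9: → [24,27); WM=24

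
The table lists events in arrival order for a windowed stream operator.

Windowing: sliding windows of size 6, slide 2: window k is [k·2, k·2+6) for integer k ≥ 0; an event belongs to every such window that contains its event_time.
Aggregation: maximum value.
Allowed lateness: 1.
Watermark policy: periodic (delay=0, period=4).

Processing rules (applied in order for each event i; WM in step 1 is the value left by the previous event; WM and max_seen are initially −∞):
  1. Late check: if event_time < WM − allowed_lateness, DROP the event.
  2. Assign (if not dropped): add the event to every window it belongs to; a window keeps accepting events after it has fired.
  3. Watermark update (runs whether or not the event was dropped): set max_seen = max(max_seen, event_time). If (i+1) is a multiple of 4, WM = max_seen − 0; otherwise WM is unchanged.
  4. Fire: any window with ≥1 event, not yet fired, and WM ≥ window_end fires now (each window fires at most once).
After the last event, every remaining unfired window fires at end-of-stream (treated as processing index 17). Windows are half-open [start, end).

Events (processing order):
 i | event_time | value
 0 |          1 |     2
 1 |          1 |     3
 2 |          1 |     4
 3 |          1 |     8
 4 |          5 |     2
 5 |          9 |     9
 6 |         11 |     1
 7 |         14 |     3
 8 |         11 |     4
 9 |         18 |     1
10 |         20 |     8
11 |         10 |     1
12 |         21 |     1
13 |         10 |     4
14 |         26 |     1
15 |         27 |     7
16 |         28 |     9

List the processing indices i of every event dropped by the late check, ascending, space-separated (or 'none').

8 11 13

i=0 t=1 v=2: → [0,6); WM=−∞
i=1 t=1 v=3: → [0,6); WM=−∞
i=2 t=1 v=4: → [0,6); WM=−∞
i=3 t=1 v=8: → [0,6); WM=1
i=4 t=5 v=2: → [4,10),[2,8),[0,6); WM=1
i=5 t=9 v=9: → [8,14),[6,12),[4,10); WM=1
i=6 t=11 v=1: → [10,16),[8,14),[6,12); WM=1
i=7 t=14 v=3: → [14,20),[12,18),[10,16); WM=14; [0,6) fires=8 [2,8) fires=2 [4,10) fires=9 [6,12) fires=9 [8,14) fires=9
i=8 t=11 v=4: DROP (t<14-1); WM=14
i=9 t=18 v=1: → [18,24),[16,22),[14,20); WM=14
i=10 t=20 v=8: → [20,26),[18,24),[16,22); WM=14
i=11 t=10 v=1: DROP (t<14-1); WM=20; [10,16) fires=3 [12,18) fires=3 [14,20) fires=3
i=12 t=21 v=1: → [20,26),[18,24),[16,22); WM=20
i=13 t=10 v=4: DROP (t<20-1); WM=20
i=14 t=26 v=1: → [26,32),[24,30),[22,28); WM=20
i=15 t=27 v=7: → [26,32),[24,30),[22,28); WM=27; [16,22) fires=8 [18,24) fires=8 [20,26) fires=8
i=16 t=28 v=9: → [28,34),[26,32),[24,30); WM=27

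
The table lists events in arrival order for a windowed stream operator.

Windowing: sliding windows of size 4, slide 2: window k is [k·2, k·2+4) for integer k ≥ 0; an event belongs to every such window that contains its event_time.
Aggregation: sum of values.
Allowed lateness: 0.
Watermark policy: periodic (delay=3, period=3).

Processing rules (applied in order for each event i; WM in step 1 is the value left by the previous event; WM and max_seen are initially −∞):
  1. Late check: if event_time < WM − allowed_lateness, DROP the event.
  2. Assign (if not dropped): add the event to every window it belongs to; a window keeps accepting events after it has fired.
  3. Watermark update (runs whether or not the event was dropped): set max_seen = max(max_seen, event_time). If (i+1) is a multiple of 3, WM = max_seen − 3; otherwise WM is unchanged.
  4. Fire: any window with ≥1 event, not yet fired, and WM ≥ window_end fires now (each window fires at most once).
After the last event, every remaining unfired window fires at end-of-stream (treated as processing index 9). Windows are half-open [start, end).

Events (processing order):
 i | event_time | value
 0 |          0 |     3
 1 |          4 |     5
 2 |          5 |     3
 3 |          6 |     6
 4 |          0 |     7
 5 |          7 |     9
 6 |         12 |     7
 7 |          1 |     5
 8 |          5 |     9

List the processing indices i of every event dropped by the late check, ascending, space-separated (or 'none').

4 7

i=0 t=0 v=3: → [0,4); WM=−∞
i=1 t=4 v=5: → [4,8),[2,6); WM=−∞
i=2 t=5 v=3: → [4,8),[2,6); WM=2
i=3 t=6 v=6: → [6,10),[4,8); WM=2
i=4 t=0 v=7: DROP (t<2-0); WM=2
i=5 t=7 v=9: → [6,10),[4,8); WM=4; [0,4) fires=3
i=6 t=12 v=7: → [12,16),[10,14); WM=4
i=7 t=1 v=5: DROP (t<4-0); WM=4
i=8 t=5 v=9: → [4,8),[2,6); WM=9; [2,6) fires=17 [4,8) fires=32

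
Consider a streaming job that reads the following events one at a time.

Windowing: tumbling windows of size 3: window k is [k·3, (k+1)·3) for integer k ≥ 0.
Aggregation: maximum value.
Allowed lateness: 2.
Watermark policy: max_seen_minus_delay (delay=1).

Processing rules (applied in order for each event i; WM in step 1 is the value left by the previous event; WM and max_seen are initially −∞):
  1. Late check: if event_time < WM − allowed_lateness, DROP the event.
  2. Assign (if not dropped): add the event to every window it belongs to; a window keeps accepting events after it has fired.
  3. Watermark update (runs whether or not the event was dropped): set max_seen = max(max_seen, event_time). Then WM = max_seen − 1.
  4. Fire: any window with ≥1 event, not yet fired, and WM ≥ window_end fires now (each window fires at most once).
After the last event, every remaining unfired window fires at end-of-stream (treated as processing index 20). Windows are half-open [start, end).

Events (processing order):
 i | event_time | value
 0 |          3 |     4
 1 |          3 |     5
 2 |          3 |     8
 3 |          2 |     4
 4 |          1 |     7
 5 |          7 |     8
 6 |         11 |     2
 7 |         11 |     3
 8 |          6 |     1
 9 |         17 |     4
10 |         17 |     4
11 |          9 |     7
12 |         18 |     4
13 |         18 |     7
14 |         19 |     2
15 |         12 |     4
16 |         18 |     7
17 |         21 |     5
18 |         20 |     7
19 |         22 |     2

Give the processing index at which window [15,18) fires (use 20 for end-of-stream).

i=0 t=3 v=4: → [3,6); WM=2
i=1 t=3 v=5: → [3,6); WM=2
i=2 t=3 v=8: → [3,6); WM=2
i=3 t=2 v=4: → [0,3); WM=2
i=4 t=1 v=7: → [0,3); WM=2
i=5 t=7 v=8: → [6,9); WM=6; [0,3) fires=7 [3,6) fires=8
i=6 t=11 v=2: → [9,12); WM=10; [6,9) fires=8
i=7 t=11 v=3: → [9,12); WM=10
i=8 t=6 v=1: DROP (t<10-2); WM=10
i=9 t=17 v=4: → [15,18); WM=16; [9,12) fires=3
i=10 t=17 v=4: → [15,18); WM=16
i=11 t=9 v=7: DROP (t<16-2); WM=16
i=12 t=18 v=4: → [18,21); WM=17
i=13 t=18 v=7: → [18,21); WM=17
i=14 t=19 v=2: → [18,21); WM=18; [15,18) fires=4
i=15 t=12 v=4: DROP (t<18-2); WM=18
i=16 t=18 v=7: → [18,21); WM=18
i=17 t=21 v=5: → [21,24); WM=20
i=18 t=20 v=7: → [18,21); WM=20
i=19 t=22 v=2: → [21,24); WM=21; [18,21) fires=7

14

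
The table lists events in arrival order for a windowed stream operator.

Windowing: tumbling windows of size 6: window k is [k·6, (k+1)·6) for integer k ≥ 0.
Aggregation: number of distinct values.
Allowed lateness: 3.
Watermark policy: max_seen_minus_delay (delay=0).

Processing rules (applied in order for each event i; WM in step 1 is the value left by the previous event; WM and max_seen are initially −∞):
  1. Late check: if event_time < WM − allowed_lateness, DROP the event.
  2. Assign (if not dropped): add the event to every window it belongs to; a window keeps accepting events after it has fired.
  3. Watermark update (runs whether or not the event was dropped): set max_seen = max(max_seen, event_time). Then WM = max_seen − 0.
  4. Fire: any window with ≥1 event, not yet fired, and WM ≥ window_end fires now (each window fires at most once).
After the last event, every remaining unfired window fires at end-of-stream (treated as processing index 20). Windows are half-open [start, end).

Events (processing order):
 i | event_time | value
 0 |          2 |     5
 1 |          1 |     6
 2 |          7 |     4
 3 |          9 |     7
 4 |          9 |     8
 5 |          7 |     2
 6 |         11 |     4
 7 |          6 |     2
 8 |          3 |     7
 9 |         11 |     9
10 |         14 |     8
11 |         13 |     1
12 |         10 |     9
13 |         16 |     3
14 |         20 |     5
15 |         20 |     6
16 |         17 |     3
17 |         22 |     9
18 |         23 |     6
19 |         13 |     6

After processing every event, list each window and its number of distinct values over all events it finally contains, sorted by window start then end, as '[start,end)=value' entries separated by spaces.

i=0 t=2 v=5: → [0,6); WM=2
i=1 t=1 v=6: → [0,6); WM=2
i=2 t=7 v=4: → [6,12); WM=7; [0,6) fires=2
i=3 t=9 v=7: → [6,12); WM=9
i=4 t=9 v=8: → [6,12); WM=9
i=5 t=7 v=2: → [6,12); WM=9
i=6 t=11 v=4: → [6,12); WM=11
i=7 t=6 v=2: DROP (t<11-3); WM=11
i=8 t=3 v=7: DROP (t<11-3); WM=11
i=9 t=11 v=9: → [6,12); WM=11
i=10 t=14 v=8: → [12,18); WM=14; [6,12) fires=5
i=11 t=13 v=1: → [12,18); WM=14
i=12 t=10 v=9: DROP (t<14-3); WM=14
i=13 t=16 v=3: → [12,18); WM=16
i=14 t=20 v=5: → [18,24); WM=20; [12,18) fires=3
i=15 t=20 v=6: → [18,24); WM=20
i=16 t=17 v=3: → [12,18); WM=20
i=17 t=22 v=9: → [18,24); WM=22
i=18 t=23 v=6: → [18,24); WM=23
i=19 t=13 v=6: DROP (t<23-3); WM=23

[0,6)=2 [6,12)=5 [12,18)=3 [18,24)=3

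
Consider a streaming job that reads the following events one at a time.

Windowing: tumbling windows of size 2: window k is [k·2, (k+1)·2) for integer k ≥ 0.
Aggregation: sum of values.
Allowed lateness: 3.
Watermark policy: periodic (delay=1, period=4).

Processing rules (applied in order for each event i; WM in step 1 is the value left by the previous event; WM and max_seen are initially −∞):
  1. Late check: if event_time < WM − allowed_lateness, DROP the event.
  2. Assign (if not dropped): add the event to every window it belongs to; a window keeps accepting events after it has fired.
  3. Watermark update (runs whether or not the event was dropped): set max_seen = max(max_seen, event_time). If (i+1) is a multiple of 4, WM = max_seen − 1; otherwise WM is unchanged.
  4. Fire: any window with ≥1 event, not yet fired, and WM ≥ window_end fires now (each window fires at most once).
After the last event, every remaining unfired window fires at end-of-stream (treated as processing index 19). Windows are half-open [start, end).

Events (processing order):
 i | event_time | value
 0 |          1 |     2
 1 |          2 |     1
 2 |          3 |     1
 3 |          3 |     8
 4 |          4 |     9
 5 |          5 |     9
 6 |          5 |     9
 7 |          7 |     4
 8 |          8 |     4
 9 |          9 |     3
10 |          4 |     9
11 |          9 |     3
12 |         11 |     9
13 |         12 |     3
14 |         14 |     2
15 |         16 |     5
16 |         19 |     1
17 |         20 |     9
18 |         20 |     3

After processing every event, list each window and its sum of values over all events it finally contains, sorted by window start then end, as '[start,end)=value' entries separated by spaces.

[0,2)=2 [2,4)=10 [4,6)=36 [6,8)=4 [8,10)=10 [10,12)=9 [12,14)=3 [14,16)=2 [16,18)=5 [18,20)=1 [20,22)=12

i=0 t=1 v=2: → [0,2); WM=−∞
i=1 t=2 v=1: → [2,4); WM=−∞
i=2 t=3 v=1: → [2,4); WM=−∞
i=3 t=3 v=8: → [2,4); WM=2; [0,2) fires=2
i=4 t=4 v=9: → [4,6); WM=2
i=5 t=5 v=9: → [4,6); WM=2
i=6 t=5 v=9: → [4,6); WM=2
i=7 t=7 v=4: → [6,8); WM=6; [2,4) fires=10 [4,6) fires=27
i=8 t=8 v=4: → [8,10); WM=6
i=9 t=9 v=3: → [8,10); WM=6
i=10 t=4 v=9: → [4,6); WM=6
i=11 t=9 v=3: → [8,10); WM=8; [6,8) fires=4
i=12 t=11 v=9: → [10,12); WM=8
i=13 t=12 v=3: → [12,14); WM=8
i=14 t=14 v=2: → [14,16); WM=8
i=15 t=16 v=5: → [16,18); WM=15; [8,10) fires=10 [10,12) fires=9 [12,14) fires=3
i=16 t=19 v=1: → [18,20); WM=15
i=17 t=20 v=9: → [20,22); WM=15
i=18 t=20 v=3: → [20,22); WM=15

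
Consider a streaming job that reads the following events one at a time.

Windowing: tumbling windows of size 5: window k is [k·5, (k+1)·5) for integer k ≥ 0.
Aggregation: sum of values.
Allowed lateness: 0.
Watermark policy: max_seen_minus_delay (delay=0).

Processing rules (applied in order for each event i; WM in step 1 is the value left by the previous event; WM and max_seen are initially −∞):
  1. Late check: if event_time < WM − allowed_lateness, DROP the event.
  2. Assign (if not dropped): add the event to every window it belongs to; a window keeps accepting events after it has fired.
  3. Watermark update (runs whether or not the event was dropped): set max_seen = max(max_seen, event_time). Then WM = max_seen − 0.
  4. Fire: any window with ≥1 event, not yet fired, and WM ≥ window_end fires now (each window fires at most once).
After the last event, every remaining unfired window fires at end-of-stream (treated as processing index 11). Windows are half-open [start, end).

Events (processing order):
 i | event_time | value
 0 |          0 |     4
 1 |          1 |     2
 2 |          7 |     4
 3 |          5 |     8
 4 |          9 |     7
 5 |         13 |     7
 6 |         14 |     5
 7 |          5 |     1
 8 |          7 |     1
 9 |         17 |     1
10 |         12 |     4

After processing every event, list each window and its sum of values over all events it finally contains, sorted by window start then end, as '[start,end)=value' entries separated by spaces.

[0,5)=6 [5,10)=11 [10,15)=12 [15,20)=1

i=0 t=0 v=4: → [0,5); WM=0
i=1 t=1 v=2: → [0,5); WM=1
i=2 t=7 v=4: → [5,10); WM=7; [0,5) fires=6
i=3 t=5 v=8: DROP (t<7-0); WM=7
i=4 t=9 v=7: → [5,10); WM=9
i=5 t=13 v=7: → [10,15); WM=13; [5,10) fires=11
i=6 t=14 v=5: → [10,15); WM=14
i=7 t=5 v=1: DROP (t<14-0); WM=14
i=8 t=7 v=1: DROP (t<14-0); WM=14
i=9 t=17 v=1: → [15,20); WM=17; [10,15) fires=12
i=10 t=12 v=4: DROP (t<17-0); WM=17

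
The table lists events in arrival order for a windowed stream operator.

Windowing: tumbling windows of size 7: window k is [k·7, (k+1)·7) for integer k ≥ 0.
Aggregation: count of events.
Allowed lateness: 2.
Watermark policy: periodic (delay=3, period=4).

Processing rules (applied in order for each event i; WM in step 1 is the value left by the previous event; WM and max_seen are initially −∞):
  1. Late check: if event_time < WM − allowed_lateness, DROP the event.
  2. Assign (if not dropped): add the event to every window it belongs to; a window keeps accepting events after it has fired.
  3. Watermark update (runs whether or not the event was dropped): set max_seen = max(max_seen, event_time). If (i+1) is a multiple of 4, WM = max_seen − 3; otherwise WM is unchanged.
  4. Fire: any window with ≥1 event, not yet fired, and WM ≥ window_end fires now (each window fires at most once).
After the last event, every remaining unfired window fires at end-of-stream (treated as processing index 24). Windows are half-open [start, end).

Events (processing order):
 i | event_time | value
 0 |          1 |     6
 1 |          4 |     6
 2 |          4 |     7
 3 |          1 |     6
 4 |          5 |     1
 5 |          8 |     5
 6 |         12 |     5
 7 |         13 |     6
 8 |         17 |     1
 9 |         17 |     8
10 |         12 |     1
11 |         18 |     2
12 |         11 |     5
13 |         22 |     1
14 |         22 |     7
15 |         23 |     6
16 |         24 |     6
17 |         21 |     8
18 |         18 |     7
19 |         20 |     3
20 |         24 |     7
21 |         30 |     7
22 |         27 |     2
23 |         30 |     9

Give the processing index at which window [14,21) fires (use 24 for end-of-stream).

i=0 t=1 v=6: → [0,7); WM=−∞
i=1 t=4 v=6: → [0,7); WM=−∞
i=2 t=4 v=7: → [0,7); WM=−∞
i=3 t=1 v=6: → [0,7); WM=1
i=4 t=5 v=1: → [0,7); WM=1
i=5 t=8 v=5: → [7,14); WM=1
i=6 t=12 v=5: → [7,14); WM=1
i=7 t=13 v=6: → [7,14); WM=10; [0,7) fires=5
i=8 t=17 v=1: → [14,21); WM=10
i=9 t=17 v=8: → [14,21); WM=10
i=10 t=12 v=1: → [7,14); WM=10
i=11 t=18 v=2: → [14,21); WM=15; [7,14) fires=4
i=12 t=11 v=5: DROP (t<15-2); WM=15
i=13 t=22 v=1: → [21,28); WM=15
i=14 t=22 v=7: → [21,28); WM=15
i=15 t=23 v=6: → [21,28); WM=20
i=16 t=24 v=6: → [21,28); WM=20
i=17 t=21 v=8: → [21,28); WM=20
i=18 t=18 v=7: → [14,21); WM=20
i=19 t=20 v=3: → [14,21); WM=21; [14,21) fires=5
i=20 t=24 v=7: → [21,28); WM=21
i=21 t=30 v=7: → [28,35); WM=21
i=22 t=27 v=2: → [21,28); WM=21
i=23 t=30 v=9: → [28,35); WM=27

19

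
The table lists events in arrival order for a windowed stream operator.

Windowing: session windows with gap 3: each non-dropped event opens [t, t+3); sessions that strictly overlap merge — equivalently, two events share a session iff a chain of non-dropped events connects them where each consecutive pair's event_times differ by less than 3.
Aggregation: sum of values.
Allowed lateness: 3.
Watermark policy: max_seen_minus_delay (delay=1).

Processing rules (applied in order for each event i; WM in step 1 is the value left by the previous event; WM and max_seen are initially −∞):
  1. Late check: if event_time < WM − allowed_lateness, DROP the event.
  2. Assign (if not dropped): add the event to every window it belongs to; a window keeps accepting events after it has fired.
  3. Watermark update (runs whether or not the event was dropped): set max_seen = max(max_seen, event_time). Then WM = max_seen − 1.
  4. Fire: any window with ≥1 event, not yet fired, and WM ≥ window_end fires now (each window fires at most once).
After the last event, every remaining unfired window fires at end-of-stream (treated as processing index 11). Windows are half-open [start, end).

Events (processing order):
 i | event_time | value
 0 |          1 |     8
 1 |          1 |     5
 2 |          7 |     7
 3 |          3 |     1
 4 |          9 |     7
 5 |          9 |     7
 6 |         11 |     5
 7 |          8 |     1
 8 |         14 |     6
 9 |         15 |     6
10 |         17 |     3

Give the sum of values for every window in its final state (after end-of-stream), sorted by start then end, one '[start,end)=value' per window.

[1,6)=14 [7,14)=27 [14,20)=15

i=0 t=1 v=8: → [1,4); WM=0
i=1 t=1 v=5: → [1,4); WM=0
i=2 t=7 v=7: → [7,10); WM=6
i=3 t=3 v=1: → [1,6); WM=6
i=4 t=9 v=7: → [7,12); WM=8
i=5 t=9 v=7: → [7,12); WM=8
i=6 t=11 v=5: → [7,14); WM=10
i=7 t=8 v=1: → [7,14); WM=10
i=8 t=14 v=6: → [14,17); WM=13
i=9 t=15 v=6: → [14,18); WM=14
i=10 t=17 v=3: → [14,20); WM=16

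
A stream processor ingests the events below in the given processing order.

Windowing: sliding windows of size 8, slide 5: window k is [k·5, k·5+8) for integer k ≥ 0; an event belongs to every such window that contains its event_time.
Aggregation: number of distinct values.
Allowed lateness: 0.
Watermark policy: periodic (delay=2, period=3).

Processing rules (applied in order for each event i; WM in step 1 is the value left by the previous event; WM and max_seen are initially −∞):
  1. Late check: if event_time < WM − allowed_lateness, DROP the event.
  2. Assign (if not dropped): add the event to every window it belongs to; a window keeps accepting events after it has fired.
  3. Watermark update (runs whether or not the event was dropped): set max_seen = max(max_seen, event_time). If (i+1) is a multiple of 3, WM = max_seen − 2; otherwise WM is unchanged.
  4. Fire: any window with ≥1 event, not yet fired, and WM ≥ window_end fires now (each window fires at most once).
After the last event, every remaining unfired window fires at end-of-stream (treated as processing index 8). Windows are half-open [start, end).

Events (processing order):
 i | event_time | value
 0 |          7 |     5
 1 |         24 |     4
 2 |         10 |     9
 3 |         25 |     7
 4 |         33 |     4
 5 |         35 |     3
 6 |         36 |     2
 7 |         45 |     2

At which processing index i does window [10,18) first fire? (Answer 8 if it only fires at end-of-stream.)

2

i=0 t=7 v=5: → [5,13),[0,8); WM=−∞
i=1 t=24 v=4: → [20,28); WM=−∞
i=2 t=10 v=9: → [10,18),[5,13); WM=22; [0,8) fires=1 [5,13) fires=2 [10,18) fires=1
i=3 t=25 v=7: → [25,33),[20,28); WM=22
i=4 t=33 v=4: → [30,38); WM=22
i=5 t=35 v=3: → [35,43),[30,38); WM=33; [20,28) fires=2 [25,33) fires=1
i=6 t=36 v=2: → [35,43),[30,38); WM=33
i=7 t=45 v=2: → [45,53),[40,48); WM=33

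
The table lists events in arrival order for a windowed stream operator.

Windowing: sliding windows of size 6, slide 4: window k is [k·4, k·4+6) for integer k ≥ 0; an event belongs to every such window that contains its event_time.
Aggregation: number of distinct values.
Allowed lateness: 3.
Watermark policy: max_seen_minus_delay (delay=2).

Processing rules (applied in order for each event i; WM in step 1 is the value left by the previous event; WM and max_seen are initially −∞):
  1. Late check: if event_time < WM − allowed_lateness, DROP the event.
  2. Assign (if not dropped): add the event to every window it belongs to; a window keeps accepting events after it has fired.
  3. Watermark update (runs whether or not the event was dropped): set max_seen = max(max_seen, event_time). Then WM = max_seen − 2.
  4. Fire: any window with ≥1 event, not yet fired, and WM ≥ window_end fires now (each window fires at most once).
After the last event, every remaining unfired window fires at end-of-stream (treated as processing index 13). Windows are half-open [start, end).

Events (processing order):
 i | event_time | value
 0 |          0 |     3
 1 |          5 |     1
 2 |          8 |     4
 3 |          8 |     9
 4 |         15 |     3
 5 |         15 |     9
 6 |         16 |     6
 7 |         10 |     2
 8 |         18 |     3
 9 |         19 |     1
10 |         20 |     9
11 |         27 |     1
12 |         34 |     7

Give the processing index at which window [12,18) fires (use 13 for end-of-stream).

10

i=0 t=0 v=3: → [0,6); WM=-2
i=1 t=5 v=1: → [4,10),[0,6); WM=3
i=2 t=8 v=4: → [8,14),[4,10); WM=6; [0,6) fires=2
i=3 t=8 v=9: → [8,14),[4,10); WM=6
i=4 t=15 v=3: → [12,18); WM=13; [4,10) fires=3
i=5 t=15 v=9: → [12,18); WM=13
i=6 t=16 v=6: → [16,22),[12,18); WM=14; [8,14) fires=2
i=7 t=10 v=2: DROP (t<14-3); WM=14
i=8 t=18 v=3: → [16,22); WM=16
i=9 t=19 v=1: → [16,22); WM=17
i=10 t=20 v=9: → [20,26),[16,22); WM=18; [12,18) fires=3
i=11 t=27 v=1: → [24,30); WM=25; [16,22) fires=4
i=12 t=34 v=7: → [32,38); WM=32; [20,26) fires=1 [24,30) fires=1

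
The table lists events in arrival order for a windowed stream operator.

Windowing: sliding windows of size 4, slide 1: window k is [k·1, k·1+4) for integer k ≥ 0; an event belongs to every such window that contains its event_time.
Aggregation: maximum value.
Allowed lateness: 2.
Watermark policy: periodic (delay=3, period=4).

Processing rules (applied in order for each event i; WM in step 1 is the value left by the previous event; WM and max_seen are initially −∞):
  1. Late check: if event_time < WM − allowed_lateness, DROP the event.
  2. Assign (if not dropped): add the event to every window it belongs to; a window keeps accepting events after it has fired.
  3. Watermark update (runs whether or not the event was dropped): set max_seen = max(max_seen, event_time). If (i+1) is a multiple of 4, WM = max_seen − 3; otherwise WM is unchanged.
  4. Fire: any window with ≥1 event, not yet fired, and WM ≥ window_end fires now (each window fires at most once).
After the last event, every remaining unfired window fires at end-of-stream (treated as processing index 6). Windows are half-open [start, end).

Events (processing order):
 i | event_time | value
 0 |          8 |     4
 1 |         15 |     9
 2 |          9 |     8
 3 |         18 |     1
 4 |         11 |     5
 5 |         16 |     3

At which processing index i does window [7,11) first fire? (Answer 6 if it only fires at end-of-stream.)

i=0 t=8 v=4: → [8,12),[7,11),[6,10),[5,9); WM=−∞
i=1 t=15 v=9: → [15,19),[14,18),[13,17),[12,16); WM=−∞
i=2 t=9 v=8: → [9,13),[8,12),[7,11),[6,10); WM=−∞
i=3 t=18 v=1: → [18,22),[17,21),[16,20),[15,19); WM=15; [5,9) fires=4 [6,10) fires=8 [7,11) fires=8 [8,12) fires=8 [9,13) fires=8
i=4 t=11 v=5: DROP (t<15-2); WM=15
i=5 t=16 v=3: → [16,20),[15,19),[14,18),[13,17); WM=15

3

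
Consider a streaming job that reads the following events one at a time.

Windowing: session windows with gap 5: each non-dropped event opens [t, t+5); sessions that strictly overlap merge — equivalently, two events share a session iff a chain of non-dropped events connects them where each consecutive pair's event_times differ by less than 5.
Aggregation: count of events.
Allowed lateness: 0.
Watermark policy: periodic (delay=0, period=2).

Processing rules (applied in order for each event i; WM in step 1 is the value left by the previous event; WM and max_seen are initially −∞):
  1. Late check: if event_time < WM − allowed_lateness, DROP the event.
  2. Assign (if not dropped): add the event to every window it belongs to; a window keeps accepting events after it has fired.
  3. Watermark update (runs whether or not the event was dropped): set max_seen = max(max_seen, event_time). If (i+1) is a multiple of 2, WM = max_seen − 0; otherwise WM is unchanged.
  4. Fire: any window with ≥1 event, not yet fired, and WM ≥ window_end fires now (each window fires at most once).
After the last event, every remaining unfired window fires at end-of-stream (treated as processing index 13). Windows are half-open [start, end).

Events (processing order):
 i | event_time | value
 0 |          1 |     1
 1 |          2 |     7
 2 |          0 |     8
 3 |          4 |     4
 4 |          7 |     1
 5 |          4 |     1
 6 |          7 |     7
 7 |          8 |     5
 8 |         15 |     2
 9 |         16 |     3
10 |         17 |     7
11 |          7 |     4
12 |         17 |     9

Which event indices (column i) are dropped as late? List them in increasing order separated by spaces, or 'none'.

2 11

i=0 t=1 v=1: → [1,6); WM=−∞
i=1 t=2 v=7: → [1,7); WM=2
i=2 t=0 v=8: DROP (t<2-0); WM=2
i=3 t=4 v=4: → [1,9); WM=4
i=4 t=7 v=1: → [1,12); WM=4
i=5 t=4 v=1: → [1,12); WM=7
i=6 t=7 v=7: → [1,12); WM=7
i=7 t=8 v=5: → [1,13); WM=8
i=8 t=15 v=2: → [15,20); WM=8
i=9 t=16 v=3: → [15,21); WM=16
i=10 t=17 v=7: → [15,22); WM=16
i=11 t=7 v=4: DROP (t<16-0); WM=17
i=12 t=17 v=9: → [15,22); WM=17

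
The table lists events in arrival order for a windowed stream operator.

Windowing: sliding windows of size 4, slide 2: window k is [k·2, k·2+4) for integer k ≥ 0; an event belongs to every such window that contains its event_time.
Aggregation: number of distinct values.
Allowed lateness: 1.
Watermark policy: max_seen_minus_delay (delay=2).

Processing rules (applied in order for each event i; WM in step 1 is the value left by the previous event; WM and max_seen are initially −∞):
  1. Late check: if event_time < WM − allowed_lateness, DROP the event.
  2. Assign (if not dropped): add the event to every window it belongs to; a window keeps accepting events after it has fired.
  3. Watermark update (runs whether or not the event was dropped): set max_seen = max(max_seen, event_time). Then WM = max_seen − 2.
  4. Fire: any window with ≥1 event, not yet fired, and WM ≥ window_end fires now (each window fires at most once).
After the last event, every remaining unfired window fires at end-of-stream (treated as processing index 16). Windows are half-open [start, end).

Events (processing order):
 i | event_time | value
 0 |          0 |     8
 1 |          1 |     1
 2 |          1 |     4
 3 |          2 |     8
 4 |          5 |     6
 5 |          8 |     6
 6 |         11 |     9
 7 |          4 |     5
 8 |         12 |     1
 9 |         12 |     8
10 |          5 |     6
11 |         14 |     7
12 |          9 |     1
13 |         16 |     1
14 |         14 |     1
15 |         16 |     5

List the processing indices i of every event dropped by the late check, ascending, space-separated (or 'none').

7 10 12

i=0 t=0 v=8: → [0,4); WM=-2
i=1 t=1 v=1: → [0,4); WM=-1
i=2 t=1 v=4: → [0,4); WM=-1
i=3 t=2 v=8: → [2,6),[0,4); WM=0
i=4 t=5 v=6: → [4,8),[2,6); WM=3
i=5 t=8 v=6: → [8,12),[6,10); WM=6; [0,4) fires=3 [2,6) fires=2
i=6 t=11 v=9: → [10,14),[8,12); WM=9; [4,8) fires=1
i=7 t=4 v=5: DROP (t<9-1); WM=9
i=8 t=12 v=1: → [12,16),[10,14); WM=10; [6,10) fires=1
i=9 t=12 v=8: → [12,16),[10,14); WM=10
i=10 t=5 v=6: DROP (t<10-1); WM=10
i=11 t=14 v=7: → [14,18),[12,16); WM=12; [8,12) fires=2
i=12 t=9 v=1: DROP (t<12-1); WM=12
i=13 t=16 v=1: → [16,20),[14,18); WM=14; [10,14) fires=3
i=14 t=14 v=1: → [14,18),[12,16); WM=14
i=15 t=16 v=5: → [16,20),[14,18); WM=14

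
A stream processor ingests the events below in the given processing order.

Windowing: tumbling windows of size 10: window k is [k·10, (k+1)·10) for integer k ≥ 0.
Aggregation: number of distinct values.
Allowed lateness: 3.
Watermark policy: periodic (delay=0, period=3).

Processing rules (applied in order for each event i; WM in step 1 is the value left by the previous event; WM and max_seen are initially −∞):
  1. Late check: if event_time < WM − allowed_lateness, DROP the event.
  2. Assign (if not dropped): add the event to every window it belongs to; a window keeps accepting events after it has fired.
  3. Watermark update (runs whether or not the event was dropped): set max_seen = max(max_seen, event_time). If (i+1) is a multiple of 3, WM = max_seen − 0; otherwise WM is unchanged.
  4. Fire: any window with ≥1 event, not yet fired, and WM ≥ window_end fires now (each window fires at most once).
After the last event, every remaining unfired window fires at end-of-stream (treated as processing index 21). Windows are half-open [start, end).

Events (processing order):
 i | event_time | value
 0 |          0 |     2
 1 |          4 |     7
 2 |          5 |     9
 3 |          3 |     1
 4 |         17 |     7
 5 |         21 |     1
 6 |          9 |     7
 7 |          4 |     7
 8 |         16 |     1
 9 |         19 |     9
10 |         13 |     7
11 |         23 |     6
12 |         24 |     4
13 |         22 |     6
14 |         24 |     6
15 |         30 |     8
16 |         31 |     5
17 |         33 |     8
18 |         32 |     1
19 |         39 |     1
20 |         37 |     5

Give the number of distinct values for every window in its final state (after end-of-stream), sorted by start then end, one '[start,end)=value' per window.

i=0 t=0 v=2: → [0,10); WM=−∞
i=1 t=4 v=7: → [0,10); WM=−∞
i=2 t=5 v=9: → [0,10); WM=5
i=3 t=3 v=1: → [0,10); WM=5
i=4 t=17 v=7: → [10,20); WM=5
i=5 t=21 v=1: → [20,30); WM=21; [0,10) fires=4 [10,20) fires=1
i=6 t=9 v=7: DROP (t<21-3); WM=21
i=7 t=4 v=7: DROP (t<21-3); WM=21
i=8 t=16 v=1: DROP (t<21-3); WM=21
i=9 t=19 v=9: → [10,20); WM=21
i=10 t=13 v=7: DROP (t<21-3); WM=21
i=11 t=23 v=6: → [20,30); WM=23
i=12 t=24 v=4: → [20,30); WM=23
i=13 t=22 v=6: → [20,30); WM=23
i=14 t=24 v=6: → [20,30); WM=24
i=15 t=30 v=8: → [30,40); WM=24
i=16 t=31 v=5: → [30,40); WM=24
i=17 t=33 v=8: → [30,40); WM=33; [20,30) fires=3
i=18 t=32 v=1: → [30,40); WM=33
i=19 t=39 v=1: → [30,40); WM=33
i=20 t=37 v=5: → [30,40); WM=39

[0,10)=4 [10,20)=2 [20,30)=3 [30,40)=3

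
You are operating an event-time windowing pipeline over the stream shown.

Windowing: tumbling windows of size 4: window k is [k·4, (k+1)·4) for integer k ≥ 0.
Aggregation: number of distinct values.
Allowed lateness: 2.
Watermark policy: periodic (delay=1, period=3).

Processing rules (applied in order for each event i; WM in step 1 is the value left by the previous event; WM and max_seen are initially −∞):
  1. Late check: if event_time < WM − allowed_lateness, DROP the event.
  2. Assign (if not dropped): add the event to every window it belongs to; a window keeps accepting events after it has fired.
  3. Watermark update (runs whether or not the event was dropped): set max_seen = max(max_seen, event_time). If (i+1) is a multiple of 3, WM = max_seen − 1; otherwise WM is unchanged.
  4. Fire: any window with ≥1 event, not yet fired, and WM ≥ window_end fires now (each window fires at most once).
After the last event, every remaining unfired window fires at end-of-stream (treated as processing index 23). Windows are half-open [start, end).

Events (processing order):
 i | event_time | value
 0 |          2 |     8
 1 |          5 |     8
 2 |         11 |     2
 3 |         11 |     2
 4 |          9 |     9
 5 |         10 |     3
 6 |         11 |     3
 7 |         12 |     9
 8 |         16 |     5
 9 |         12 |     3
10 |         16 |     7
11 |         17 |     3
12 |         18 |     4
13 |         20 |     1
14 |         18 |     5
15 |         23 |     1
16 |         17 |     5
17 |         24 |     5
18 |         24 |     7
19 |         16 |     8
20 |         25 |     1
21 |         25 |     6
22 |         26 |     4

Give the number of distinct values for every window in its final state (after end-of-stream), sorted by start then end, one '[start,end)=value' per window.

i=0 t=2 v=8: → [0,4); WM=−∞
i=1 t=5 v=8: → [4,8); WM=−∞
i=2 t=11 v=2: → [8,12); WM=10; [0,4) fires=1 [4,8) fires=1
i=3 t=11 v=2: → [8,12); WM=10
i=4 t=9 v=9: → [8,12); WM=10
i=5 t=10 v=3: → [8,12); WM=10
i=6 t=11 v=3: → [8,12); WM=10
i=7 t=12 v=9: → [12,16); WM=10
i=8 t=16 v=5: → [16,20); WM=15; [8,12) fires=3
i=9 t=12 v=3: DROP (t<15-2); WM=15
i=10 t=16 v=7: → [16,20); WM=15
i=11 t=17 v=3: → [16,20); WM=16; [12,16) fires=1
i=12 t=18 v=4: → [16,20); WM=16
i=13 t=20 v=1: → [20,24); WM=16
i=14 t=18 v=5: → [16,20); WM=19
i=15 t=23 v=1: → [20,24); WM=19
i=16 t=17 v=5: → [16,20); WM=19
i=17 t=24 v=5: → [24,28); WM=23; [16,20) fires=4
i=18 t=24 v=7: → [24,28); WM=23
i=19 t=16 v=8: DROP (t<23-2); WM=23
i=20 t=25 v=1: → [24,28); WM=24; [20,24) fires=1
i=21 t=25 v=6: → [24,28); WM=24
i=22 t=26 v=4: → [24,28); WM=24

[0,4)=1 [4,8)=1 [8,12)=3 [12,16)=1 [16,20)=4 [20,24)=1 [24,28)=5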